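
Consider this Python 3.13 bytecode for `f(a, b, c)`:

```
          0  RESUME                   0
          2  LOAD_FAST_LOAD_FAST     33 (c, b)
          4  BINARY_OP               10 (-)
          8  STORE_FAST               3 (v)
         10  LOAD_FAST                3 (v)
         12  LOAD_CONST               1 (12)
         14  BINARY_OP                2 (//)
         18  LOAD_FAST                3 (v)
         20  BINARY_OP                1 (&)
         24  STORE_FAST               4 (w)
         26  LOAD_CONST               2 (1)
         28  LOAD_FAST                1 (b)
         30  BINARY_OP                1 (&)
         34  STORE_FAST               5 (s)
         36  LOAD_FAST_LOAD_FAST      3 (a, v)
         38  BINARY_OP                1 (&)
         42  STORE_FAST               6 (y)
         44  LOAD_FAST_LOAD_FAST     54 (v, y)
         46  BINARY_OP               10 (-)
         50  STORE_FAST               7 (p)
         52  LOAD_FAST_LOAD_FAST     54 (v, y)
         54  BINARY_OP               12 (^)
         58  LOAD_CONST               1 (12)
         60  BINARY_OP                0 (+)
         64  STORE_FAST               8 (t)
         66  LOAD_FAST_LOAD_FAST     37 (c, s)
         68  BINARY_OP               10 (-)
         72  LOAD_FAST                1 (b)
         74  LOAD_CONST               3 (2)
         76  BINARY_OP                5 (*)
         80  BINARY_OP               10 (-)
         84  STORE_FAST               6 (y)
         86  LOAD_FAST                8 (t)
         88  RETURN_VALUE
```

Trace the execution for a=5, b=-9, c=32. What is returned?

52

LOAD_FAST_LOAD_FAST c,b → push 32,-9. Stack: [32, -9]
BINARY_OP - → 32 - -9 = 41. Stack: [41]
STORE_FAST v → v=41. Stack: []
LOAD_FAST v → push 41. Stack: [41]
LOAD_CONST → push 12. Stack: [41, 12]
BINARY_OP // → 41 // 12 = 3. Stack: [3]
LOAD_FAST v → push 41. Stack: [3, 41]
BINARY_OP & → 3 & 41 = 1. Stack: [1]
STORE_FAST w → w=1. Stack: []
LOAD_CONST → push 1. Stack: [1]
LOAD_FAST b → push -9. Stack: [1, -9]
BINARY_OP & → 1 & -9 = 1. Stack: [1]
STORE_FAST s → s=1. Stack: []
LOAD_FAST_LOAD_FAST a,v → push 5,41. Stack: [5, 41]
BINARY_OP & → 5 & 41 = 1. Stack: [1]
STORE_FAST y → y=1. Stack: []
LOAD_FAST_LOAD_FAST v,y → push 41,1. Stack: [41, 1]
BINARY_OP - → 41 - 1 = 40. Stack: [40]
STORE_FAST p → p=40. Stack: []
LOAD_FAST_LOAD_FAST v,y → push 41,1. Stack: [41, 1]
BINARY_OP ^ → 41 ^ 1 = 40. Stack: [40]
LOAD_CONST → push 12. Stack: [40, 12]
BINARY_OP + → 40 + 12 = 52. Stack: [52]
STORE_FAST t → t=52. Stack: []
LOAD_FAST_LOAD_FAST c,s → push 32,1. Stack: [32, 1]
BINARY_OP - → 32 - 1 = 31. Stack: [31]
LOAD_FAST b → push -9. Stack: [31, -9]
LOAD_CONST → push 2. Stack: [31, -9, 2]
BINARY_OP * → -9 * 2 = -18. Stack: [31, -18]
BINARY_OP - → 31 - -18 = 49. Stack: [49]
STORE_FAST y → y=49. Stack: []
LOAD_FAST t → push 52. Stack: [52]
RETURN_VALUE → return 52.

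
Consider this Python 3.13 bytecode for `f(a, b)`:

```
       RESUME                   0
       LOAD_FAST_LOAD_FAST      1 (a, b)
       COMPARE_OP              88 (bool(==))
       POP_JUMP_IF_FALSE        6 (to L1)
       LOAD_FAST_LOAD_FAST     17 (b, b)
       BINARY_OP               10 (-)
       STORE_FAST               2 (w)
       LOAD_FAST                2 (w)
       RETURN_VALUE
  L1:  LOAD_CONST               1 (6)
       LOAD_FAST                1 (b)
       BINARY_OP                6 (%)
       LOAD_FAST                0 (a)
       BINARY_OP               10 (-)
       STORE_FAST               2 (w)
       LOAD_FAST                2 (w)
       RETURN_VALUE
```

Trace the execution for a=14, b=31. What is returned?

LOAD_FAST_LOAD_FAST a,b → push 14,31. Stack: [14, 31]
COMPARE_OP bool(==) → 14 vs 31 = False. Stack: [False]
POP_JUMP_IF_FALSE → pop False; jump. Stack: []
LOAD_CONST → push 6. Stack: [6]
LOAD_FAST b → push 31. Stack: [6, 31]
BINARY_OP % → 6 % 31 = 6. Stack: [6]
LOAD_FAST a → push 14. Stack: [6, 14]
BINARY_OP - → 6 - 14 = -8. Stack: [-8]
STORE_FAST w → w=-8. Stack: []
LOAD_FAST w → push -8. Stack: [-8]
RETURN_VALUE → return -8.

-8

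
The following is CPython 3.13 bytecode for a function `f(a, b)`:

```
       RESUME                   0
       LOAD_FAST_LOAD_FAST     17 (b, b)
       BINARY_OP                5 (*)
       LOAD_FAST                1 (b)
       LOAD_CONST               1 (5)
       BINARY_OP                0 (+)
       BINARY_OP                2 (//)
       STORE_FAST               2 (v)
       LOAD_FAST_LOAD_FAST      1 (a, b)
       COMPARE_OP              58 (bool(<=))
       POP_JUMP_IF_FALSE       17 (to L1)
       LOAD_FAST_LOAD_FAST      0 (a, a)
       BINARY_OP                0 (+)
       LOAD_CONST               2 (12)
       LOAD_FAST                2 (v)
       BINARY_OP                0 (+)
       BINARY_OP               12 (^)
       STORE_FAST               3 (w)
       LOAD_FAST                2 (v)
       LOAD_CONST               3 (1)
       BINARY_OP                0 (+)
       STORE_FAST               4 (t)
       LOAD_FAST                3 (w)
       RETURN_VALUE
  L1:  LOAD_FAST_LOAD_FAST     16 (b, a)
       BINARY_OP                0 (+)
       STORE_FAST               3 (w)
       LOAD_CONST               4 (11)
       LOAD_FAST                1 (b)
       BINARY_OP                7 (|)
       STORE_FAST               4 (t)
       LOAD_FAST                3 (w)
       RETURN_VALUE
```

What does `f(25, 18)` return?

LOAD_FAST_LOAD_FAST b,b → push 18,18. Stack: [18, 18]
BINARY_OP * → 18 * 18 = 324. Stack: [324]
LOAD_FAST b → push 18. Stack: [324, 18]
LOAD_CONST → push 5. Stack: [324, 18, 5]
BINARY_OP + → 18 + 5 = 23. Stack: [324, 23]
BINARY_OP // → 324 // 23 = 14. Stack: [14]
STORE_FAST v → v=14. Stack: []
LOAD_FAST_LOAD_FAST a,b → push 25,18. Stack: [25, 18]
COMPARE_OP bool(<=) → 25 vs 18 = False. Stack: [False]
POP_JUMP_IF_FALSE → pop False; jump. Stack: []
LOAD_FAST_LOAD_FAST b,a → push 18,25. Stack: [18, 25]
BINARY_OP + → 18 + 25 = 43. Stack: [43]
STORE_FAST w → w=43. Stack: []
LOAD_CONST → push 11. Stack: [11]
LOAD_FAST b → push 18. Stack: [11, 18]
BINARY_OP | → 11 | 18 = 27. Stack: [27]
STORE_FAST t → t=27. Stack: []
LOAD_FAST w → push 43. Stack: [43]
RETURN_VALUE → return 43.

43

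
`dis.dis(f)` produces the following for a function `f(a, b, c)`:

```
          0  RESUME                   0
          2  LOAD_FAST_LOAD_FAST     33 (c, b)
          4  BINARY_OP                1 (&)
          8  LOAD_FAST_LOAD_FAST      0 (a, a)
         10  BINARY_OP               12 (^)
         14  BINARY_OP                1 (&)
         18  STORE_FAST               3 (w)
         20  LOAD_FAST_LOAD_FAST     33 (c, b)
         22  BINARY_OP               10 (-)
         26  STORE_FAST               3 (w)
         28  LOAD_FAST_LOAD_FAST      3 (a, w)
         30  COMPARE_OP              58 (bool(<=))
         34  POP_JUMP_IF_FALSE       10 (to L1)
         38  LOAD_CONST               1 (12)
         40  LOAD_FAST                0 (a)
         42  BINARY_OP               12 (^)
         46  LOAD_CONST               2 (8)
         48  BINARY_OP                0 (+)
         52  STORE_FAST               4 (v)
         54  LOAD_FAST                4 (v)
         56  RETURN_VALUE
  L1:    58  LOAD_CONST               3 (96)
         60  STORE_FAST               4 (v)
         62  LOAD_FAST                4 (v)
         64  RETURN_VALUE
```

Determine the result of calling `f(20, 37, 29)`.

96

LOAD_FAST_LOAD_FAST c,b → push 29,37. Stack: [29, 37]
BINARY_OP & → 29 & 37 = 5. Stack: [5]
LOAD_FAST_LOAD_FAST a,a → push 20,20. Stack: [5, 20, 20]
BINARY_OP ^ → 20 ^ 20 = 0. Stack: [5, 0]
BINARY_OP & → 5 & 0 = 0. Stack: [0]
STORE_FAST w → w=0. Stack: []
LOAD_FAST_LOAD_FAST c,b → push 29,37. Stack: [29, 37]
BINARY_OP - → 29 - 37 = -8. Stack: [-8]
STORE_FAST w → w=-8. Stack: []
LOAD_FAST_LOAD_FAST a,w → push 20,-8. Stack: [20, -8]
COMPARE_OP bool(<=) → 20 vs -8 = False. Stack: [False]
POP_JUMP_IF_FALSE → pop False; jump. Stack: []
LOAD_CONST → push 96. Stack: [96]
STORE_FAST v → v=96. Stack: []
LOAD_FAST v → push 96. Stack: [96]
RETURN_VALUE → return 96.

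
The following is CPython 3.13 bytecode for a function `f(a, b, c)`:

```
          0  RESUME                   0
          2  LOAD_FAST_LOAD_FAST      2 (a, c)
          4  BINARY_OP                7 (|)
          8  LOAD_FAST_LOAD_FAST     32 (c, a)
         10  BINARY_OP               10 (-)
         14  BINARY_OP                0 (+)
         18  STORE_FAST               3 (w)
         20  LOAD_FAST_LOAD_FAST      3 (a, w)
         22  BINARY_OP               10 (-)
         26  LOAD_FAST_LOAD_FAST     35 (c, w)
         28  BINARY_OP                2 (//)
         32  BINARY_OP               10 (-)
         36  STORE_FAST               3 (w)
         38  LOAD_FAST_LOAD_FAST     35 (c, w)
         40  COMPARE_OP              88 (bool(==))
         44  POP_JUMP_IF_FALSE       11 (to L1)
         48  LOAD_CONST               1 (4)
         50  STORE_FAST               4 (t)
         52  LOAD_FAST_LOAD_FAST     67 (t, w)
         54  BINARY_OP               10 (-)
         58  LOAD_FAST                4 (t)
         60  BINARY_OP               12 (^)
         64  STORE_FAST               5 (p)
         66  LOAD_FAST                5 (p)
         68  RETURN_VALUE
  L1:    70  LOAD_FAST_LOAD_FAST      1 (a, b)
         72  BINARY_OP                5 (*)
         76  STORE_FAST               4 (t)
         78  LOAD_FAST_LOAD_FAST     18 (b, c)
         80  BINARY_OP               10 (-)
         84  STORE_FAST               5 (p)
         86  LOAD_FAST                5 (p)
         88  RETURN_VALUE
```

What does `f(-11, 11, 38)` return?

LOAD_FAST_LOAD_FAST a,c → push -11,38. Stack: [-11, 38]
BINARY_OP | → -11 | 38 = -9. Stack: [-9]
LOAD_FAST_LOAD_FAST c,a → push 38,-11. Stack: [-9, 38, -11]
BINARY_OP - → 38 - -11 = 49. Stack: [-9, 49]
BINARY_OP + → -9 + 49 = 40. Stack: [40]
STORE_FAST w → w=40. Stack: []
LOAD_FAST_LOAD_FAST a,w → push -11,40. Stack: [-11, 40]
BINARY_OP - → -11 - 40 = -51. Stack: [-51]
LOAD_FAST_LOAD_FAST c,w → push 38,40. Stack: [-51, 38, 40]
BINARY_OP // → 38 // 40 = 0. Stack: [-51, 0]
BINARY_OP - → -51 - 0 = -51. Stack: [-51]
STORE_FAST w → w=-51. Stack: []
LOAD_FAST_LOAD_FAST c,w → push 38,-51. Stack: [38, -51]
COMPARE_OP bool(==) → 38 vs -51 = False. Stack: [False]
POP_JUMP_IF_FALSE → pop False; jump. Stack: []
LOAD_FAST_LOAD_FAST a,b → push -11,11. Stack: [-11, 11]
BINARY_OP * → -11 * 11 = -121. Stack: [-121]
STORE_FAST t → t=-121. Stack: []
LOAD_FAST_LOAD_FAST b,c → push 11,38. Stack: [11, 38]
BINARY_OP - → 11 - 38 = -27. Stack: [-27]
STORE_FAST p → p=-27. Stack: []
LOAD_FAST p → push -27. Stack: [-27]
RETURN_VALUE → return -27.

-27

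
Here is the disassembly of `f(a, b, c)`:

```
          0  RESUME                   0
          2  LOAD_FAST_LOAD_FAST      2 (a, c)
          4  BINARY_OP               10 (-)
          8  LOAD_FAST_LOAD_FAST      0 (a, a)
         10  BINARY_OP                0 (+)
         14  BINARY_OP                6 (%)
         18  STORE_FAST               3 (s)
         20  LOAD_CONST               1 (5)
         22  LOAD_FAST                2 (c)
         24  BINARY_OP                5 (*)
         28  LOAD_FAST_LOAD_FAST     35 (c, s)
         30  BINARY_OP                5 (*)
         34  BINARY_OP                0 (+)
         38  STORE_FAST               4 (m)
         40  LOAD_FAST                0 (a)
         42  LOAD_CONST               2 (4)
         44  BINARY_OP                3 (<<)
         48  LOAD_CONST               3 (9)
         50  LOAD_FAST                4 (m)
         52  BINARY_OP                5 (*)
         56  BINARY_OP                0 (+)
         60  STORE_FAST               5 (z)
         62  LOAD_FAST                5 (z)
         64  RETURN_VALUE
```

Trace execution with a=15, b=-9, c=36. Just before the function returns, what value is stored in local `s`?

LOAD_FAST_LOAD_FAST a,c → push 15,36. Stack: [15, 36]
BINARY_OP - → 15 - 36 = -21. Stack: [-21]
LOAD_FAST_LOAD_FAST a,a → push 15,15. Stack: [-21, 15, 15]
BINARY_OP + → 15 + 15 = 30. Stack: [-21, 30]
BINARY_OP % → -21 % 30 = 9. Stack: [9]
STORE_FAST s → s=9. Stack: []
LOAD_CONST → push 5. Stack: [5]
LOAD_FAST c → push 36. Stack: [5, 36]
BINARY_OP * → 5 * 36 = 180. Stack: [180]
LOAD_FAST_LOAD_FAST c,s → push 36,9. Stack: [180, 36, 9]
BINARY_OP * → 36 * 9 = 324. Stack: [180, 324]
BINARY_OP + → 180 + 324 = 504. Stack: [504]
STORE_FAST m → m=504. Stack: []
LOAD_FAST a → push 15. Stack: [15]
LOAD_CONST → push 4. Stack: [15, 4]
BINARY_OP << → 15 << 4 = 240. Stack: [240]
LOAD_CONST → push 9. Stack: [240, 9]
LOAD_FAST m → push 504. Stack: [240, 9, 504]
BINARY_OP * → 9 * 504 = 4536. Stack: [240, 4536]
BINARY_OP + → 240 + 4536 = 4776. Stack: [4776]
STORE_FAST z → z=4776. Stack: []
LOAD_FAST z → push 4776. Stack: [4776]
RETURN_VALUE → return 4776.

9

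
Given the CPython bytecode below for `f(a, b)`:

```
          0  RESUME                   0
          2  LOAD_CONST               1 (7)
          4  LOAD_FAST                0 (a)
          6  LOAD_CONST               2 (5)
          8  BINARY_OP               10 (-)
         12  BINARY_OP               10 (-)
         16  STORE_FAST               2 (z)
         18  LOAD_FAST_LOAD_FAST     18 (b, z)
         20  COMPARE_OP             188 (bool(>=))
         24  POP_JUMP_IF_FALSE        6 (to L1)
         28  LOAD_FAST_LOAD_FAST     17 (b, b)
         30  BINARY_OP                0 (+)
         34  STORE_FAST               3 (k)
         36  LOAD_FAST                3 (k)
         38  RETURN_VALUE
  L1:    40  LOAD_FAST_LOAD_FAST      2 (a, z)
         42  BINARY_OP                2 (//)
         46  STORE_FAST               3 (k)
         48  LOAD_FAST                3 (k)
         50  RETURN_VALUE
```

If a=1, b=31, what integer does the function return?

LOAD_CONST → push 7. Stack: [7]
LOAD_FAST a → push 1. Stack: [7, 1]
LOAD_CONST → push 5. Stack: [7, 1, 5]
BINARY_OP - → 1 - 5 = -4. Stack: [7, -4]
BINARY_OP - → 7 - -4 = 11. Stack: [11]
STORE_FAST z → z=11. Stack: []
LOAD_FAST_LOAD_FAST b,z → push 31,11. Stack: [31, 11]
COMPARE_OP bool(>=) → 31 vs 11 = True. Stack: [True]
POP_JUMP_IF_FALSE → pop True; no jump. Stack: []
LOAD_FAST_LOAD_FAST b,b → push 31,31. Stack: [31, 31]
BINARY_OP + → 31 + 31 = 62. Stack: [62]
STORE_FAST k → k=62. Stack: []
LOAD_FAST k → push 62. Stack: [62]
RETURN_VALUE → return 62.

62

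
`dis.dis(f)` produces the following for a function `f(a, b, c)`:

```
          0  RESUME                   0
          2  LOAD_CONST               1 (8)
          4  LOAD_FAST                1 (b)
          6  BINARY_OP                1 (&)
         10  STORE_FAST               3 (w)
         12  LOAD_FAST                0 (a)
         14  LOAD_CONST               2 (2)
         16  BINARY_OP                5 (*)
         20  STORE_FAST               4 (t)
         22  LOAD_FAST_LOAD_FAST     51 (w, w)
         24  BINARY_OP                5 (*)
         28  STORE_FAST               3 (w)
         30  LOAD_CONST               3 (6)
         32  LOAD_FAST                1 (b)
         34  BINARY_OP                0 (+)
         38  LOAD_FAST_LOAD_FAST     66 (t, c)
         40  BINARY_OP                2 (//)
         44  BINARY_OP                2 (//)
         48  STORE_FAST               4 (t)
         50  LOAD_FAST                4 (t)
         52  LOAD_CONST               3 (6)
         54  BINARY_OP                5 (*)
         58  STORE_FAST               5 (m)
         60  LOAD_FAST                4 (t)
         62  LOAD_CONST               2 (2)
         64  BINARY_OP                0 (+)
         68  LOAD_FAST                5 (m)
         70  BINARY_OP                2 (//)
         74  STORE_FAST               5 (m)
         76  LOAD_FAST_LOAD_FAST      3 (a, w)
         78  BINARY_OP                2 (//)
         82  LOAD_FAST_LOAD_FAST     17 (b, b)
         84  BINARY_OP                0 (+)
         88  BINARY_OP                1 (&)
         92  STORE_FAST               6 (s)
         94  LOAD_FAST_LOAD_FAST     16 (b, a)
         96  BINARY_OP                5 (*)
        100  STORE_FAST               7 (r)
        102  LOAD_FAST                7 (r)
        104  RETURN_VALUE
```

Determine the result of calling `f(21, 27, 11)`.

567

LOAD_CONST → push 8. Stack: [8]
LOAD_FAST b → push 27. Stack: [8, 27]
BINARY_OP & → 8 & 27 = 8. Stack: [8]
STORE_FAST w → w=8. Stack: []
LOAD_FAST a → push 21. Stack: [21]
LOAD_CONST → push 2. Stack: [21, 2]
BINARY_OP * → 21 * 2 = 42. Stack: [42]
STORE_FAST t → t=42. Stack: []
LOAD_FAST_LOAD_FAST w,w → push 8,8. Stack: [8, 8]
BINARY_OP * → 8 * 8 = 64. Stack: [64]
STORE_FAST w → w=64. Stack: []
LOAD_CONST → push 6. Stack: [6]
LOAD_FAST b → push 27. Stack: [6, 27]
BINARY_OP + → 6 + 27 = 33. Stack: [33]
LOAD_FAST_LOAD_FAST t,c → push 42,11. Stack: [33, 42, 11]
BINARY_OP // → 42 // 11 = 3. Stack: [33, 3]
BINARY_OP // → 33 // 3 = 11. Stack: [11]
STORE_FAST t → t=11. Stack: []
LOAD_FAST t → push 11. Stack: [11]
LOAD_CONST → push 6. Stack: [11, 6]
BINARY_OP * → 11 * 6 = 66. Stack: [66]
STORE_FAST m → m=66. Stack: []
LOAD_FAST t → push 11. Stack: [11]
LOAD_CONST → push 2. Stack: [11, 2]
BINARY_OP + → 11 + 2 = 13. Stack: [13]
LOAD_FAST m → push 66. Stack: [13, 66]
BINARY_OP // → 13 // 66 = 0. Stack: [0]
STORE_FAST m → m=0. Stack: []
LOAD_FAST_LOAD_FAST a,w → push 21,64. Stack: [21, 64]
BINARY_OP // → 21 // 64 = 0. Stack: [0]
LOAD_FAST_LOAD_FAST b,b → push 27,27. Stack: [0, 27, 27]
BINARY_OP + → 27 + 27 = 54. Stack: [0, 54]
BINARY_OP & → 0 & 54 = 0. Stack: [0]
STORE_FAST s → s=0. Stack: []
LOAD_FAST_LOAD_FAST b,a → push 27,21. Stack: [27, 21]
BINARY_OP * → 27 * 21 = 567. Stack: [567]
STORE_FAST r → r=567. Stack: []
LOAD_FAST r → push 567. Stack: [567]
RETURN_VALUE → return 567.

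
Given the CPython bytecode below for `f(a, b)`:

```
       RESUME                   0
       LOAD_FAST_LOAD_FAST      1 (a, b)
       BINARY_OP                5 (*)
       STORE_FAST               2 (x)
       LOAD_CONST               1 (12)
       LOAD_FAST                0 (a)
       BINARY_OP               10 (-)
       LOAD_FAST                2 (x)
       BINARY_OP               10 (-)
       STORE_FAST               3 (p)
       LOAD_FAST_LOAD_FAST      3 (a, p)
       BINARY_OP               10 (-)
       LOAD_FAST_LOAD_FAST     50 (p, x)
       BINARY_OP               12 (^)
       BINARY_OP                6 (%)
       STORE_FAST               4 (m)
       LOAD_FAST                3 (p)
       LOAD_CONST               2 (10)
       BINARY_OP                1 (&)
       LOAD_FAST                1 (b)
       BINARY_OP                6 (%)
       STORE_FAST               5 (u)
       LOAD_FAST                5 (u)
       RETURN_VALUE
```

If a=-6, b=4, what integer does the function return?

2

LOAD_FAST_LOAD_FAST a,b → push -6,4. Stack: [-6, 4]
BINARY_OP * → -6 * 4 = -24. Stack: [-24]
STORE_FAST x → x=-24. Stack: []
LOAD_CONST → push 12. Stack: [12]
LOAD_FAST a → push -6. Stack: [12, -6]
BINARY_OP - → 12 - -6 = 18. Stack: [18]
LOAD_FAST x → push -24. Stack: [18, -24]
BINARY_OP - → 18 - -24 = 42. Stack: [42]
STORE_FAST p → p=42. Stack: []
LOAD_FAST_LOAD_FAST a,p → push -6,42. Stack: [-6, 42]
BINARY_OP - → -6 - 42 = -48. Stack: [-48]
LOAD_FAST_LOAD_FAST p,x → push 42,-24. Stack: [-48, 42, -24]
BINARY_OP ^ → 42 ^ -24 = -62. Stack: [-48, -62]
BINARY_OP % → -48 % -62 = -48. Stack: [-48]
STORE_FAST m → m=-48. Stack: []
LOAD_FAST p → push 42. Stack: [42]
LOAD_CONST → push 10. Stack: [42, 10]
BINARY_OP & → 42 & 10 = 10. Stack: [10]
LOAD_FAST b → push 4. Stack: [10, 4]
BINARY_OP % → 10 % 4 = 2. Stack: [2]
STORE_FAST u → u=2. Stack: []
LOAD_FAST u → push 2. Stack: [2]
RETURN_VALUE → return 2.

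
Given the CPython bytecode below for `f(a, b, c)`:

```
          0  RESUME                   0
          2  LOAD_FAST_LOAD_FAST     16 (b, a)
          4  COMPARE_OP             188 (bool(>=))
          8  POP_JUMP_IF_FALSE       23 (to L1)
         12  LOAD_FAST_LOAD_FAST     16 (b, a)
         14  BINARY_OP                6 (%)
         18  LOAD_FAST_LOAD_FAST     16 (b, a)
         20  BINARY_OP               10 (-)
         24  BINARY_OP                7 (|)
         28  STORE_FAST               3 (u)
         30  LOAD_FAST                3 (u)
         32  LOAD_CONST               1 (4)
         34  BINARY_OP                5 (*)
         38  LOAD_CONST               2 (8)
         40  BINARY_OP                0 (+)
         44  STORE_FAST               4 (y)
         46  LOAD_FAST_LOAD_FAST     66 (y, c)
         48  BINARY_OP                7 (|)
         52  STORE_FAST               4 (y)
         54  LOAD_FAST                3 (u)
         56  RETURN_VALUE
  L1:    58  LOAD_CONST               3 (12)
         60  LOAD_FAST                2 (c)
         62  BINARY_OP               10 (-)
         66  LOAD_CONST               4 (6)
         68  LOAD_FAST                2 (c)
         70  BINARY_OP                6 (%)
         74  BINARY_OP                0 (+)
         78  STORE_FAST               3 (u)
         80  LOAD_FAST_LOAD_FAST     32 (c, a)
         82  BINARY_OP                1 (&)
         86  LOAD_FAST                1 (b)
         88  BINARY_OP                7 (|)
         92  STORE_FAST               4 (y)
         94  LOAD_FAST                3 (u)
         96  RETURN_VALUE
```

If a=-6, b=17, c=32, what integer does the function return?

LOAD_FAST_LOAD_FAST b,a → push 17,-6. Stack: [17, -6]
COMPARE_OP bool(>=) → 17 vs -6 = True. Stack: [True]
POP_JUMP_IF_FALSE → pop True; no jump. Stack: []
LOAD_FAST_LOAD_FAST b,a → push 17,-6. Stack: [17, -6]
BINARY_OP % → 17 % -6 = -1. Stack: [-1]
LOAD_FAST_LOAD_FAST b,a → push 17,-6. Stack: [-1, 17, -6]
BINARY_OP - → 17 - -6 = 23. Stack: [-1, 23]
BINARY_OP | → -1 | 23 = -1. Stack: [-1]
STORE_FAST u → u=-1. Stack: []
LOAD_FAST u → push -1. Stack: [-1]
LOAD_CONST → push 4. Stack: [-1, 4]
BINARY_OP * → -1 * 4 = -4. Stack: [-4]
LOAD_CONST → push 8. Stack: [-4, 8]
BINARY_OP + → -4 + 8 = 4. Stack: [4]
STORE_FAST y → y=4. Stack: []
LOAD_FAST_LOAD_FAST y,c → push 4,32. Stack: [4, 32]
BINARY_OP | → 4 | 32 = 36. Stack: [36]
STORE_FAST y → y=36. Stack: []
LOAD_FAST u → push -1. Stack: [-1]
RETURN_VALUE → return -1.

-1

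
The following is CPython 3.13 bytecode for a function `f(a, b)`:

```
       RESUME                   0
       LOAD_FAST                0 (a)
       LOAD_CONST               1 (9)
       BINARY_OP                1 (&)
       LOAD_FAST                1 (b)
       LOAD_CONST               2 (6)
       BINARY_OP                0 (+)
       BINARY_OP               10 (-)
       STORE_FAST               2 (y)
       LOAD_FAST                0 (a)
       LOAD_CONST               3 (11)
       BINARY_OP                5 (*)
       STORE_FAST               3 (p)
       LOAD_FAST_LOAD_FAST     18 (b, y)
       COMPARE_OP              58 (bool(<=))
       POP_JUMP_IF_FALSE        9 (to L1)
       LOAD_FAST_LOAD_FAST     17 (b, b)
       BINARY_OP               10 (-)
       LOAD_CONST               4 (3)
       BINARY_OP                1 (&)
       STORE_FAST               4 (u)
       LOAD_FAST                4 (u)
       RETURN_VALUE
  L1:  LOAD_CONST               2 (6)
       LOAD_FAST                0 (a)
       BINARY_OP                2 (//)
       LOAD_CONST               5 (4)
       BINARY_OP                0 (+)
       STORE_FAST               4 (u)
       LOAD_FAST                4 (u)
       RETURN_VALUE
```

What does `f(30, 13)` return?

LOAD_FAST a → push 30. Stack: [30]
LOAD_CONST → push 9. Stack: [30, 9]
BINARY_OP & → 30 & 9 = 8. Stack: [8]
LOAD_FAST b → push 13. Stack: [8, 13]
LOAD_CONST → push 6. Stack: [8, 13, 6]
BINARY_OP + → 13 + 6 = 19. Stack: [8, 19]
BINARY_OP - → 8 - 19 = -11. Stack: [-11]
STORE_FAST y → y=-11. Stack: []
LOAD_FAST a → push 30. Stack: [30]
LOAD_CONST → push 11. Stack: [30, 11]
BINARY_OP * → 30 * 11 = 330. Stack: [330]
STORE_FAST p → p=330. Stack: []
LOAD_FAST_LOAD_FAST b,y → push 13,-11. Stack: [13, -11]
COMPARE_OP bool(<=) → 13 vs -11 = False. Stack: [False]
POP_JUMP_IF_FALSE → pop False; jump. Stack: []
LOAD_CONST → push 6. Stack: [6]
LOAD_FAST a → push 30. Stack: [6, 30]
BINARY_OP // → 6 // 30 = 0. Stack: [0]
LOAD_CONST → push 4. Stack: [0, 4]
BINARY_OP + → 0 + 4 = 4. Stack: [4]
STORE_FAST u → u=4. Stack: []
LOAD_FAST u → push 4. Stack: [4]
RETURN_VALUE → return 4.

4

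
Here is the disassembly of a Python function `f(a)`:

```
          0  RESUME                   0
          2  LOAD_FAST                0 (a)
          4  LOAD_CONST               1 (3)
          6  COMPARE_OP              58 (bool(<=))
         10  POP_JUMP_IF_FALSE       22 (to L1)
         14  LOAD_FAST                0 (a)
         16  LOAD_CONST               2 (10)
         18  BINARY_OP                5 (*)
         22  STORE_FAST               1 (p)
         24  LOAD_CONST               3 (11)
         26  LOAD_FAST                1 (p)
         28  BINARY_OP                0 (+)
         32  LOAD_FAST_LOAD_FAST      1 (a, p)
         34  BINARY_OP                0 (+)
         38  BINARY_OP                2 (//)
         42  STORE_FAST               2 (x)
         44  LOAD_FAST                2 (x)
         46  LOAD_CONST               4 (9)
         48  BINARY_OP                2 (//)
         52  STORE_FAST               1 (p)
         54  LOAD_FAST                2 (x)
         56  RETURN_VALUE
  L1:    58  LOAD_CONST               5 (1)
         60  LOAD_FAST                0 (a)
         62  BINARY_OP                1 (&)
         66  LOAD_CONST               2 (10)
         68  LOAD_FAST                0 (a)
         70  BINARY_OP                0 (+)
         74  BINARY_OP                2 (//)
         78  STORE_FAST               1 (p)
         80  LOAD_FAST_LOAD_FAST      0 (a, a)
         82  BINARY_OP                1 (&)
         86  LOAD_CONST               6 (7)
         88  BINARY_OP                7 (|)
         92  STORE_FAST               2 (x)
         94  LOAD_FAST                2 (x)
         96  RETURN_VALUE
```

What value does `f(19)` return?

23

LOAD_FAST a → push 19. Stack: [19]
LOAD_CONST → push 3. Stack: [19, 3]
COMPARE_OP bool(<=) → 19 vs 3 = False. Stack: [False]
POP_JUMP_IF_FALSE → pop False; jump. Stack: []
LOAD_CONST → push 1. Stack: [1]
LOAD_FAST a → push 19. Stack: [1, 19]
BINARY_OP & → 1 & 19 = 1. Stack: [1]
LOAD_CONST → push 10. Stack: [1, 10]
LOAD_FAST a → push 19. Stack: [1, 10, 19]
BINARY_OP + → 10 + 19 = 29. Stack: [1, 29]
BINARY_OP // → 1 // 29 = 0. Stack: [0]
STORE_FAST p → p=0. Stack: []
LOAD_FAST_LOAD_FAST a,a → push 19,19. Stack: [19, 19]
BINARY_OP & → 19 & 19 = 19. Stack: [19]
LOAD_CONST → push 7. Stack: [19, 7]
BINARY_OP | → 19 | 7 = 23. Stack: [23]
STORE_FAST x → x=23. Stack: []
LOAD_FAST x → push 23. Stack: [23]
RETURN_VALUE → return 23.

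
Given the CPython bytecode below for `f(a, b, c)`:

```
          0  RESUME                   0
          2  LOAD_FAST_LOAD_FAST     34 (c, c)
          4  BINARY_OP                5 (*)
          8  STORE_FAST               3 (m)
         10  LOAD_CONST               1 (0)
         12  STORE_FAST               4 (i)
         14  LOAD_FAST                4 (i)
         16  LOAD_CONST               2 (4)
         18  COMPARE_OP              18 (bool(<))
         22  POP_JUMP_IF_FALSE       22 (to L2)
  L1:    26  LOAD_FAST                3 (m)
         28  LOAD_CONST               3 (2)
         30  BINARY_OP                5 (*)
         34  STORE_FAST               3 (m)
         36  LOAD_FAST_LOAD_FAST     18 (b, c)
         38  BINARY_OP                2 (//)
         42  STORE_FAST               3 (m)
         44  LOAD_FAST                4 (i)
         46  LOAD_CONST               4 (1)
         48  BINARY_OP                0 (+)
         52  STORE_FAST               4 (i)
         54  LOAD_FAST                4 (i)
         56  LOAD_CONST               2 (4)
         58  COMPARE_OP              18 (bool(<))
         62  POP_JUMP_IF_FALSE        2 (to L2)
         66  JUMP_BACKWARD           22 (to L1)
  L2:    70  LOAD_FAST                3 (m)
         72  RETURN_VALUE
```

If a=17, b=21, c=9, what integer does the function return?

2

LOAD_FAST_LOAD_FAST c,c → push 9,9
BINARY_OP * → 9 * 9 = 81
STORE_FAST m → m=81
LOAD_CONST → push 0
STORE_FAST i → i=0
LOAD_FAST i → push 0
LOAD_CONST → push 4
COMPARE_OP bool(<) → 0 vs 4 = True
POP_JUMP_IF_FALSE → pop True; no jump
LOAD_FAST m → push 81
LOAD_CONST → push 2
BINARY_OP * → 81 * 2 = 162
STORE_FAST m → m=162
LOAD_FAST_LOAD_FAST b,c → push 21,9
BINARY_OP // → 21 // 9 = 2
STORE_FAST m → m=2
LOAD_FAST i → push 0
LOAD_CONST → push 1
BINARY_OP + → 0 + 1 = 1
STORE_FAST i → i=1
LOAD_FAST i → push 1
LOAD_CONST → push 4
COMPARE_OP bool(<) → 1 vs 4 = True
POP_JUMP_IF_FALSE → pop True; no jump
LOAD_FAST m → push 2
LOAD_CONST → push 2
BINARY_OP * → 2 * 2 = 4
STORE_FAST m → m=4
LOAD_FAST_LOAD_FAST b,c → push 21,9
BINARY_OP // → 21 // 9 = 2
STORE_FAST m → m=2
LOAD_FAST i → push 1
LOAD_CONST → push 1
BINARY_OP + → 1 + 1 = 2
STORE_FAST i → i=2
LOAD_FAST i → push 2
LOAD_CONST → push 4
COMPARE_OP bool(<) → 2 vs 4 = True
POP_JUMP_IF_FALSE → pop True; no jump
LOAD_FAST m → push 2
LOAD_CONST → push 2
BINARY_OP * → 2 * 2 = 4
STORE_FAST m → m=4
LOAD_FAST_LOAD_FAST b,c → push 21,9
BINARY_OP // → 21 // 9 = 2
STORE_FAST m → m=2
LOAD_FAST i → push 2
LOAD_CONST → push 1
BINARY_OP + → 2 + 1 = 3
STORE_FAST i → i=3
LOAD_FAST i → push 3
LOAD_CONST → push 4
COMPARE_OP bool(<) → 3 vs 4 = True
POP_JUMP_IF_FALSE → pop True; no jump
LOAD_FAST m → push 2
LOAD_CONST → push 2
BINARY_OP * → 2 * 2 = 4
STORE_FAST m → m=4
LOAD_FAST_LOAD_FAST b,c → push 21,9
BINARY_OP // → 21 // 9 = 2
STORE_FAST m → m=2
LOAD_FAST i → push 3
LOAD_CONST → push 1
BINARY_OP + → 3 + 1 = 4
STORE_FAST i → i=4
LOAD_FAST i → push 4
LOAD_CONST → push 4
COMPARE_OP bool(<) → 4 vs 4 = False
POP_JUMP_IF_FALSE → pop False; jump
LOAD_FAST m → push 2
RETURN_VALUE → return 2.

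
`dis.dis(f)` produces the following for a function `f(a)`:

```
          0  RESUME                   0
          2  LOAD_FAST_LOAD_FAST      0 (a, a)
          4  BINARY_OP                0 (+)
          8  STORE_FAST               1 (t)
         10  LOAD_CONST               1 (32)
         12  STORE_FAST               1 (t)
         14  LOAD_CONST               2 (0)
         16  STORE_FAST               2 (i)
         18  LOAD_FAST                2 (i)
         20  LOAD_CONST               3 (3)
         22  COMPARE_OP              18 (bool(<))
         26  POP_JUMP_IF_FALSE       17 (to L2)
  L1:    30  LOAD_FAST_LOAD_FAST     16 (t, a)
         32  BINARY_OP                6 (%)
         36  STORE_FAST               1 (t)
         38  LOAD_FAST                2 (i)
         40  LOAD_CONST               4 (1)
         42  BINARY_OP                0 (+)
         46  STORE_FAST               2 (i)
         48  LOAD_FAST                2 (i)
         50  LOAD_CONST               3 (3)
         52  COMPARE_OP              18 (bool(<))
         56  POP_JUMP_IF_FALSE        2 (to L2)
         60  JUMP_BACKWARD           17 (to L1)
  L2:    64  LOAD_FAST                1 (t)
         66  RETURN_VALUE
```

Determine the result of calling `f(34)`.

LOAD_FAST_LOAD_FAST a,a → push 34,34. Stack: [34, 34]
BINARY_OP + → 34 + 34 = 68. Stack: [68]
STORE_FAST t → t=68. Stack: []
LOAD_CONST → push 32. Stack: [32]
STORE_FAST t → t=32. Stack: []
LOAD_CONST → push 0. Stack: [0]
STORE_FAST i → i=0. Stack: []
LOAD_FAST i → push 0. Stack: [0]
LOAD_CONST → push 3. Stack: [0, 3]
COMPARE_OP bool(<) → 0 vs 3 = True. Stack: [True]
POP_JUMP_IF_FALSE → pop True; no jump. Stack: []
LOAD_FAST_LOAD_FAST t,a → push 32,34. Stack: [32, 34]
BINARY_OP % → 32 % 34 = 32. Stack: [32]
STORE_FAST t → t=32. Stack: []
LOAD_FAST i → push 0. Stack: [0]
LOAD_CONST → push 1. Stack: [0, 1]
BINARY_OP + → 0 + 1 = 1. Stack: [1]
STORE_FAST i → i=1. Stack: []
LOAD_FAST i → push 1. Stack: [1]
LOAD_CONST → push 3. Stack: [1, 3]
COMPARE_OP bool(<) → 1 vs 3 = True. Stack: [True]
POP_JUMP_IF_FALSE → pop True; no jump. Stack: []
LOAD_FAST_LOAD_FAST t,a → push 32,34. Stack: [32, 34]
BINARY_OP % → 32 % 34 = 32. Stack: [32]
STORE_FAST t → t=32. Stack: []
LOAD_FAST i → push 1. Stack: [1]
LOAD_CONST → push 1. Stack: [1, 1]
BINARY_OP + → 1 + 1 = 2. Stack: [2]
STORE_FAST i → i=2. Stack: []
LOAD_FAST i → push 2. Stack: [2]
LOAD_CONST → push 3. Stack: [2, 3]
COMPARE_OP bool(<) → 2 vs 3 = True. Stack: [True]
POP_JUMP_IF_FALSE → pop True; no jump. Stack: []
LOAD_FAST_LOAD_FAST t,a → push 32,34. Stack: [32, 34]
BINARY_OP % → 32 % 34 = 32. Stack: [32]
STORE_FAST t → t=32. Stack: []
LOAD_FAST i → push 2. Stack: [2]
LOAD_CONST → push 1. Stack: [2, 1]
BINARY_OP + → 2 + 1 = 3. Stack: [3]
STORE_FAST i → i=3. Stack: []
LOAD_FAST i → push 3. Stack: [3]
LOAD_CONST → push 3. Stack: [3, 3]
COMPARE_OP bool(<) → 3 vs 3 = False. Stack: [False]
POP_JUMP_IF_FALSE → pop False; jump. Stack: []
LOAD_FAST t → push 32. Stack: [32]
RETURN_VALUE → return 32.

32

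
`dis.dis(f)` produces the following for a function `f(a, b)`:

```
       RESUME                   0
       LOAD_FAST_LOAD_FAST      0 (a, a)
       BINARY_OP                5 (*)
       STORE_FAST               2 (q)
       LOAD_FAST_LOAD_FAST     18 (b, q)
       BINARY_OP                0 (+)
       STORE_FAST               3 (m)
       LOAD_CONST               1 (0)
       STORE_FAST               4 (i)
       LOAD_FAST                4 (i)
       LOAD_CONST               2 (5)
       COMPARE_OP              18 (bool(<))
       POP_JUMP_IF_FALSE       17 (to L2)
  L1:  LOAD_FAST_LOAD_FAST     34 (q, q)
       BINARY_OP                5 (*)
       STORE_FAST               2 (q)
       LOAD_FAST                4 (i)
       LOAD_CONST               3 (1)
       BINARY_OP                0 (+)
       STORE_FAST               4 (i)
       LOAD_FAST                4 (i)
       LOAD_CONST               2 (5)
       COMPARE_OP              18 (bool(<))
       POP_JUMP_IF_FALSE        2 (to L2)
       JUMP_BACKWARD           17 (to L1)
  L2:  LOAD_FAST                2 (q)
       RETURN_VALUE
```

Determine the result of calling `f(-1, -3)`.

1

LOAD_FAST_LOAD_FAST a,a → push -1,-1
BINARY_OP * → -1 * -1 = 1
STORE_FAST q → q=1
LOAD_FAST_LOAD_FAST b,q → push -3,1
BINARY_OP + → -3 + 1 = -2
STORE_FAST m → m=-2
LOAD_CONST → push 0
STORE_FAST i → i=0
LOAD_FAST i → push 0
LOAD_CONST → push 5
COMPARE_OP bool(<) → 0 vs 5 = True
POP_JUMP_IF_FALSE → pop True; no jump
LOAD_FAST_LOAD_FAST q,q → push 1,1
BINARY_OP * → 1 * 1 = 1
STORE_FAST q → q=1
LOAD_FAST i → push 0
LOAD_CONST → push 1
BINARY_OP + → 0 + 1 = 1
STORE_FAST i → i=1
LOAD_FAST i → push 1
LOAD_CONST → push 5
COMPARE_OP bool(<) → 1 vs 5 = True
POP_JUMP_IF_FALSE → pop True; no jump
LOAD_FAST_LOAD_FAST q,q → push 1,1
BINARY_OP * → 1 * 1 = 1
STORE_FAST q → q=1
LOAD_FAST i → push 1
LOAD_CONST → push 1
BINARY_OP + → 1 + 1 = 2
STORE_FAST i → i=2
LOAD_FAST i → push 2
LOAD_CONST → push 5
COMPARE_OP bool(<) → 2 vs 5 = True
POP_JUMP_IF_FALSE → pop True; no jump
LOAD_FAST_LOAD_FAST q,q → push 1,1
BINARY_OP * → 1 * 1 = 1
STORE_FAST q → q=1
LOAD_FAST i → push 2
LOAD_CONST → push 1
BINARY_OP + → 2 + 1 = 3
STORE_FAST i → i=3
LOAD_FAST i → push 3
LOAD_CONST → push 5
COMPARE_OP bool(<) → 3 vs 5 = True
POP_JUMP_IF_FALSE → pop True; no jump
LOAD_FAST_LOAD_FAST q,q → push 1,1
BINARY_OP * → 1 * 1 = 1
STORE_FAST q → q=1
LOAD_FAST i → push 3
LOAD_CONST → push 1
BINARY_OP + → 3 + 1 = 4
STORE_FAST i → i=4
LOAD_FAST i → push 4
LOAD_CONST → push 5
COMPARE_OP bool(<) → 4 vs 5 = True
POP_JUMP_IF_FALSE → pop True; no jump
LOAD_FAST_LOAD_FAST q,q → push 1,1
BINARY_OP * → 1 * 1 = 1
STORE_FAST q → q=1
LOAD_FAST i → push 4
LOAD_CONST → push 1
BINARY_OP + → 4 + 1 = 5
STORE_FAST i → i=5
LOAD_FAST i → push 5
LOAD_CONST → push 5
COMPARE_OP bool(<) → 5 vs 5 = False
POP_JUMP_IF_FALSE → pop False; jump
LOAD_FAST q → push 1
RETURN_VALUE → return 1.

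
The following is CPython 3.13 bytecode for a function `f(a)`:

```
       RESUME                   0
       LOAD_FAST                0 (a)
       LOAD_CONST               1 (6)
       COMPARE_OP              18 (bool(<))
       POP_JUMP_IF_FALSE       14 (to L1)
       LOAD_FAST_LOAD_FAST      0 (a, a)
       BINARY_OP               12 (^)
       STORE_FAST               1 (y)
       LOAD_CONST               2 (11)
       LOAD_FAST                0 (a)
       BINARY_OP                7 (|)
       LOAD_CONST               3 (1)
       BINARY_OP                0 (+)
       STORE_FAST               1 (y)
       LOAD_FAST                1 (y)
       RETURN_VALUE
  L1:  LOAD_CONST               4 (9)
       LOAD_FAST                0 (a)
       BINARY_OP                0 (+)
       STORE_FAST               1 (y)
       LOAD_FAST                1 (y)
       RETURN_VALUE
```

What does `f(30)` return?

LOAD_FAST a → push 30. Stack: [30]
LOAD_CONST → push 6. Stack: [30, 6]
COMPARE_OP bool(<) → 30 vs 6 = False. Stack: [False]
POP_JUMP_IF_FALSE → pop False; jump. Stack: []
LOAD_CONST → push 9. Stack: [9]
LOAD_FAST a → push 30. Stack: [9, 30]
BINARY_OP + → 9 + 30 = 39. Stack: [39]
STORE_FAST y → y=39. Stack: []
LOAD_FAST y → push 39. Stack: [39]
RETURN_VALUE → return 39.

39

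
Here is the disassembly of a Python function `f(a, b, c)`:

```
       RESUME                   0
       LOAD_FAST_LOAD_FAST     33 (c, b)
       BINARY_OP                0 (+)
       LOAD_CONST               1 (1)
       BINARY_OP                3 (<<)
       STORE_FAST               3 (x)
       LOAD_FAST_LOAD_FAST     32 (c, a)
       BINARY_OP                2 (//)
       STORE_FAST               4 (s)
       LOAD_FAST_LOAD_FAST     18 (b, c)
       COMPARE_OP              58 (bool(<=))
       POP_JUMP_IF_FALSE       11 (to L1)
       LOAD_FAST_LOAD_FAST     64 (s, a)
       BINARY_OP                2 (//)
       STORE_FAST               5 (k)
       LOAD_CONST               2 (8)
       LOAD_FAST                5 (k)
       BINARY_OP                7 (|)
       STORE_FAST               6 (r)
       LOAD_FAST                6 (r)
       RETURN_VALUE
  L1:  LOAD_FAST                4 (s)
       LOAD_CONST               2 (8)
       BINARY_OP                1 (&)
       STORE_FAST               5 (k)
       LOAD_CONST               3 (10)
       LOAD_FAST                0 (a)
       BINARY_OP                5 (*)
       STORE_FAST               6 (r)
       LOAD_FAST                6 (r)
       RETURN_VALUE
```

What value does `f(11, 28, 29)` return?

8

LOAD_FAST_LOAD_FAST c,b → push 29,28. Stack: [29, 28]
BINARY_OP + → 29 + 28 = 57. Stack: [57]
LOAD_CONST → push 1. Stack: [57, 1]
BINARY_OP << → 57 << 1 = 114. Stack: [114]
STORE_FAST x → x=114. Stack: []
LOAD_FAST_LOAD_FAST c,a → push 29,11. Stack: [29, 11]
BINARY_OP // → 29 // 11 = 2. Stack: [2]
STORE_FAST s → s=2. Stack: []
LOAD_FAST_LOAD_FAST b,c → push 28,29. Stack: [28, 29]
COMPARE_OP bool(<=) → 28 vs 29 = True. Stack: [True]
POP_JUMP_IF_FALSE → pop True; no jump. Stack: []
LOAD_FAST_LOAD_FAST s,a → push 2,11. Stack: [2, 11]
BINARY_OP // → 2 // 11 = 0. Stack: [0]
STORE_FAST k → k=0. Stack: []
LOAD_CONST → push 8. Stack: [8]
LOAD_FAST k → push 0. Stack: [8, 0]
BINARY_OP | → 8 | 0 = 8. Stack: [8]
STORE_FAST r → r=8. Stack: []
LOAD_FAST r → push 8. Stack: [8]
RETURN_VALUE → return 8.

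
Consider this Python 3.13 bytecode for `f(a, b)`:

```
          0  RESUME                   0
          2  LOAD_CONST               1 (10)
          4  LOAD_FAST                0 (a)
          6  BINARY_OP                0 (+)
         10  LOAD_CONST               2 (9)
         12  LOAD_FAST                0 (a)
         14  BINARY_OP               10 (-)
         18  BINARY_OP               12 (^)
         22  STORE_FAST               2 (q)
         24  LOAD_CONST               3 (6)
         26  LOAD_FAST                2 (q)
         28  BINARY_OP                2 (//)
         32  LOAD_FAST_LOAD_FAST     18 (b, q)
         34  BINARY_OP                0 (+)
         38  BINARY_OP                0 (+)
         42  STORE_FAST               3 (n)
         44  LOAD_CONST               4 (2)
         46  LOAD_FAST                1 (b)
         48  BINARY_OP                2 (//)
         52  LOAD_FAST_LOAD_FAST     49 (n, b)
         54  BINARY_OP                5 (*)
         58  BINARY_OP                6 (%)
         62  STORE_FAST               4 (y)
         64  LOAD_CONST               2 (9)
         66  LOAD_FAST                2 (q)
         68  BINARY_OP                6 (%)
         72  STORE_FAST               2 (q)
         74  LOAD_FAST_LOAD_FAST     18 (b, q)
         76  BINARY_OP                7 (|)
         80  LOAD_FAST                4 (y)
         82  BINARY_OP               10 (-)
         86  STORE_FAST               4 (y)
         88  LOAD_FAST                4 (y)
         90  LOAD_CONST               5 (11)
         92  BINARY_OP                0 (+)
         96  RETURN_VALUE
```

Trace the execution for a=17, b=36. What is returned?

-9

LOAD_CONST → push 10. Stack: [10]
LOAD_FAST a → push 17. Stack: [10, 17]
BINARY_OP + → 10 + 17 = 27. Stack: [27]
LOAD_CONST → push 9. Stack: [27, 9]
LOAD_FAST a → push 17. Stack: [27, 9, 17]
BINARY_OP - → 9 - 17 = -8. Stack: [27, -8]
BINARY_OP ^ → 27 ^ -8 = -29. Stack: [-29]
STORE_FAST q → q=-29. Stack: []
LOAD_CONST → push 6. Stack: [6]
LOAD_FAST q → push -29. Stack: [6, -29]
BINARY_OP // → 6 // -29 = -1. Stack: [-1]
LOAD_FAST_LOAD_FAST b,q → push 36,-29. Stack: [-1, 36, -29]
BINARY_OP + → 36 + -29 = 7. Stack: [-1, 7]
BINARY_OP + → -1 + 7 = 6. Stack: [6]
STORE_FAST n → n=6. Stack: []
LOAD_CONST → push 2. Stack: [2]
LOAD_FAST b → push 36. Stack: [2, 36]
BINARY_OP // → 2 // 36 = 0. Stack: [0]
LOAD_FAST_LOAD_FAST n,b → push 6,36. Stack: [0, 6, 36]
BINARY_OP * → 6 * 36 = 216. Stack: [0, 216]
BINARY_OP % → 0 % 216 = 0. Stack: [0]
STORE_FAST y → y=0. Stack: []
LOAD_CONST → push 9. Stack: [9]
LOAD_FAST q → push -29. Stack: [9, -29]
BINARY_OP % → 9 % -29 = -20. Stack: [-20]
STORE_FAST q → q=-20. Stack: []
LOAD_FAST_LOAD_FAST b,q → push 36,-20. Stack: [36, -20]
BINARY_OP | → 36 | -20 = -20. Stack: [-20]
LOAD_FAST y → push 0. Stack: [-20, 0]
BINARY_OP - → -20 - 0 = -20. Stack: [-20]
STORE_FAST y → y=-20. Stack: []
LOAD_FAST y → push -20. Stack: [-20]
LOAD_CONST → push 11. Stack: [-20, 11]
BINARY_OP + → -20 + 11 = -9. Stack: [-9]
RETURN_VALUE → return -9.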